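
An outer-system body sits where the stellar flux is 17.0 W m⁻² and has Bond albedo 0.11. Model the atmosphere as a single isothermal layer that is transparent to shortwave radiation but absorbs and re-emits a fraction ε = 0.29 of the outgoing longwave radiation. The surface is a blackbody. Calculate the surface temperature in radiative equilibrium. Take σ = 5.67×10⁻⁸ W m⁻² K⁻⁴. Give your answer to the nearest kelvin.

94 kelvin

The planet radiates to space at T_e = [S(1−α)/(4σ)]^(1/4) = 90.38 K.
The surface balance (absorbed SW + ε·downward IR = σT_s⁴) with T_a⁴ = T_s⁴/2 reduces to T_s = T_e·[2/(2−ε)]^¼ = 93.98 K.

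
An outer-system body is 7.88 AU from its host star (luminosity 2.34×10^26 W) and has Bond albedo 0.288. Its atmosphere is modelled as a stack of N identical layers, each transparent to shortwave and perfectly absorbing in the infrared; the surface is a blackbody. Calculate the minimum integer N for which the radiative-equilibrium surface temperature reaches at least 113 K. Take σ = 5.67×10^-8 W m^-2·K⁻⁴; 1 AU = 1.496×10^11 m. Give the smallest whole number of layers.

Orbital distance: d = 7.88 AU = 1.179×10^12 m.
S = L/(4πd²) = 13.40 W m^-2.
OLR = S(1−α)/4 = 2.385 W m^-2; the top layer radiates at T_e = 80.53 K.
Need (N+1)T_e⁴ ≥ T_s⁴, i.e. N+1 ≥ (113/80.53)⁴ = 3.876.
Rounding up, N = 3.

3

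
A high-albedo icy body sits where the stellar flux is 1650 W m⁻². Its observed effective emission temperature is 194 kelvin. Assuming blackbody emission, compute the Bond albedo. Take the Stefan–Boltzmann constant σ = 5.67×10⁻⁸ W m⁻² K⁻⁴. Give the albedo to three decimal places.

From σT⁴ = S(1−α)/4 we invert for α: 1−α = 4σT⁴/S.
σT⁴ = 80.31 W m⁻², so 4σT⁴ = 321.3 W m⁻².
1−α = 321.3/1650 = 0.1947, so α = 0.8053.

0.805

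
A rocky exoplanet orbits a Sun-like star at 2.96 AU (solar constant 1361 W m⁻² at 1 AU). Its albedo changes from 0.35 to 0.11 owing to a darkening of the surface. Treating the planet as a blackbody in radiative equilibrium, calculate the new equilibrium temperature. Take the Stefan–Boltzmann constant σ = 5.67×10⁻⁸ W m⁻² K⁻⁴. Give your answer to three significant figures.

By the inverse-square law, S = 1361/2.96² = 155.3 W m⁻².
With the new albedo, S(1−α₂)/4 = 34.56 W m⁻², so T₂ = 157.1 K.

157 kelvin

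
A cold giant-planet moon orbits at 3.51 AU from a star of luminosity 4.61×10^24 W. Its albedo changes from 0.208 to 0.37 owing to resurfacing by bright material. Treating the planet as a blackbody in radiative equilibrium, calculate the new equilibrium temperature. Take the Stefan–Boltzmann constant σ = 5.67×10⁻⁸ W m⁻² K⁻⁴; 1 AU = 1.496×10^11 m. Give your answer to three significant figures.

d = 3.51 × 1.496×10^11 m = 5.251×10^11 m.
Spreading L over a sphere of radius d: S = 4.61×10^24/(4π·5.25×10^11²) = 1.330 W m⁻².
With the new albedo, S(1−α₂)/4 = 0.2096 W m⁻², so T₂ = 43.85 K.

43.8 kelvin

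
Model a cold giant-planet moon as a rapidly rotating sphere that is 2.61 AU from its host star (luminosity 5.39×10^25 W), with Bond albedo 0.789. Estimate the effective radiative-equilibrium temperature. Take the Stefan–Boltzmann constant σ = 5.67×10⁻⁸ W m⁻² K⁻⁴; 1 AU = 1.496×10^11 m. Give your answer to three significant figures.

d = 2.61 × 1.496×10^11 m = 3.905×10^11 m.
Spreading L over a sphere of radius d: S = 5.39×10^25/(4π·3.90×10^11²) = 28.13 W m⁻².
Absorbed flux (global mean): S(1−α)/4 = 28.13·0.211/4 = 1.484 W m⁻².
Balancing against σT⁴: T = (1.484/5.67×10⁻⁸)^(1/4) = 71.53 K.

71.5 K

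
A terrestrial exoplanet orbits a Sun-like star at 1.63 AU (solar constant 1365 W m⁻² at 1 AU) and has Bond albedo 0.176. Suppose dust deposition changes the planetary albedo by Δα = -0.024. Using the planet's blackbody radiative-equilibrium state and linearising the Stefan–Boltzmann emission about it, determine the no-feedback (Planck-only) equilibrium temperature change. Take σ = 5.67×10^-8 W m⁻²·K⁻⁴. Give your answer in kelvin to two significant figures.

Irradiance scales as 1/d², so S = 1365 W m⁻² × (1/1.63)² = 513.8 W m⁻².
Reference equilibrium: T_e = [S(1−α)/(4σ)]^(1/4) = 207.9 K.
TOA radiative forcing: ΔF = −S·Δα/4 = −513.8·(-0.024)/4 = 3.083 W m⁻².
Planck response: λ_P = 4σT_e³ = 4·5.67×10⁻⁸·(207.9)³ = 2.037 W m⁻²/K.
ΔT₀ = ΔF/λ_P = 3.083/2.037 = 1.51 K.

1.5 K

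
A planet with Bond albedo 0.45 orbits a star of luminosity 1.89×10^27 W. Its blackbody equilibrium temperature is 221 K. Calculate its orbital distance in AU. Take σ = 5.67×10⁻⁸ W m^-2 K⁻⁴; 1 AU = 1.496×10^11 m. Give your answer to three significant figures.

2.61 AU

Required flux: S = 4σT⁴/(1−α) = 983.7 W m^-2.
Then d = [L/(4πS)]^(1/2) = 3.910×10^11 m, i.e. 2.614 AU.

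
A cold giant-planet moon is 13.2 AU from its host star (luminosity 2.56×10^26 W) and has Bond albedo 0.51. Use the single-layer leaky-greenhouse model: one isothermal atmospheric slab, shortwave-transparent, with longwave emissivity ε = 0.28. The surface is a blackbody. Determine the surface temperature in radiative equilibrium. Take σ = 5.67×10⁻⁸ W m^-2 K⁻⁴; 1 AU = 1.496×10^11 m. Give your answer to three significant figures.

d = 13.2 × 1.496×10^11 m = 1.975×10^12 m.
Spreading L over a sphere of radius d: S = 2.56×10^26/(4π·1.97×10^12²) = 5.224 W m^-2.
The planet radiates to space at T_e = [S(1−α)/(4σ)]^(1/4) = 57.96 K.
For a single slab of emissivity ε, T_s⁴ = 2T_e⁴/(2−ε); thus T_s = 57.96·(1.163)^(1/4) = 60.19 K.

60.2 K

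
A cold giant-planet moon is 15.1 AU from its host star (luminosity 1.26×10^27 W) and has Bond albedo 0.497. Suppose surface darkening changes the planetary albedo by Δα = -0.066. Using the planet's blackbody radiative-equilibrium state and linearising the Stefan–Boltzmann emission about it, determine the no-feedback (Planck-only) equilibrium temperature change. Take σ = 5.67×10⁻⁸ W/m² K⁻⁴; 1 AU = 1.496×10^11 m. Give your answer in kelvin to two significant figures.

2.7 kelvin

d = 15.1 × 1.496×10^11 m = 2.259×10^12 m.
Spreading L over a sphere of radius d: S = 1.26×10^27/(4π·2.26×10^12²) = 19.65 W/m².
Reference equilibrium: T_e = [S(1−α)/(4σ)]^(1/4) = 81.25 K.
The change in absorbed flux is Δ[S(1−α)/4] = −SΔα/4 = 0.3242 W/m².
Linearising σT⁴ gives d(σT⁴)/dT = 4σT_e³ = 0.1216 W/m² per K.
ΔT₀ = ΔF/λ_P = 0.3242/0.1216 = 2.67 K.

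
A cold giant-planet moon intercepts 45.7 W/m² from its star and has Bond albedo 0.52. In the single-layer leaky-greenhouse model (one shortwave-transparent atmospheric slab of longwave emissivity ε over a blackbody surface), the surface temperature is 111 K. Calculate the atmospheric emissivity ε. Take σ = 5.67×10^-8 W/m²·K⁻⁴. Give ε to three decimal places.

0.726

TOA balance gives T_e = 99.17 K.
T_s⁴ = T_e⁴·2/(2−ε) → ε = 2 − 2(T_e/T_s)⁴ = 2 − 2·(99.17/111)⁴ = 0.7258.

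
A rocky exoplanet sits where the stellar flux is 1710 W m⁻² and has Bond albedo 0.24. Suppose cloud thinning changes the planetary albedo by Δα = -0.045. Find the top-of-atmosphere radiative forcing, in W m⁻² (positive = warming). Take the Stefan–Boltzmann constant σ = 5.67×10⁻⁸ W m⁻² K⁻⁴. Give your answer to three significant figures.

19.2 W m⁻²

ΔF = −(S/4)Δα = −(1710/4)×(-0.045) = 19.24 W m⁻².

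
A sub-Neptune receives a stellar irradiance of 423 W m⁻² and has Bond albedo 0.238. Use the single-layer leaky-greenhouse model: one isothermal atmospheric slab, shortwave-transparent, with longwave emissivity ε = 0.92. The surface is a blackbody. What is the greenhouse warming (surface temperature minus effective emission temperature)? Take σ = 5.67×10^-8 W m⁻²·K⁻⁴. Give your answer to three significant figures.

32.3 kelvin

The planet radiates to space at T_e = [S(1−α)/(4σ)]^(1/4) = 194.2 K.
The surface balance (absorbed SW + ε·downward IR = σT_s⁴) with T_a⁴ = T_s⁴/2 reduces to T_s = T_e·[2/(2−ε)]^¼ = 226.5 K.
T_s − T_e = 226.5 − 194.2 = 32.34 K.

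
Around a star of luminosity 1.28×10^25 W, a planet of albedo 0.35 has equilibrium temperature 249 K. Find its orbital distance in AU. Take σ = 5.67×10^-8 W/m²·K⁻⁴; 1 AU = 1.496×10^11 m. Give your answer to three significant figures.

Required flux: S = 4σT⁴/(1−α) = 1341 W/m².
From L = 4πd²S, d = √(1.28×10^25/(4π·1341)) = 2.756×10^10 m = 0.1842 AU.

0.184 AU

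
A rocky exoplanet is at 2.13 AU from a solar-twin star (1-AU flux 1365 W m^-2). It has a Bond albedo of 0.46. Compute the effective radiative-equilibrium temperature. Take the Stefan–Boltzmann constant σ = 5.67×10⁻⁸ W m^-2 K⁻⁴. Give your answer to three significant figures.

Irradiance scales as 1/d², so S = 1365 W m^-2 × (1/2.13)² = 300.9 W m^-2.
The planet absorbs (1−α)S over its disc πR² and re-emits over 4πR², so the mean absorbed flux is (1−0.46)·300.9/4 = 40.62 W m^-2.
Balancing against σT⁴: T = (40.62/5.67×10⁻⁸)^(1/4) = 163.6 K.

164 kelvin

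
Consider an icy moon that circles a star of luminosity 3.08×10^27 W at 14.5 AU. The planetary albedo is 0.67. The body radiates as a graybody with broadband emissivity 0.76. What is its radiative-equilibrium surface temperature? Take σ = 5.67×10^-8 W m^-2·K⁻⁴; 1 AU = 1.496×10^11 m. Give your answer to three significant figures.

99.9 K

d = 14.5 × 1.496×10^11 m = 2.169×10^12 m.
Spreading L over a sphere of radius d: S = 3.08×10^27/(4π·2.17×10^12²) = 52.09 W m^-2.
The planet absorbs (1−α)S over its disc πR² and re-emits over 4πR², so the mean absorbed flux is (1−0.67)·52.09/4 = 4.297 W m^-2.
Radiative balance εσT⁴ = 4.297 gives T = [4.297/(0.76·σ)]^(1/4) = 99.93 K.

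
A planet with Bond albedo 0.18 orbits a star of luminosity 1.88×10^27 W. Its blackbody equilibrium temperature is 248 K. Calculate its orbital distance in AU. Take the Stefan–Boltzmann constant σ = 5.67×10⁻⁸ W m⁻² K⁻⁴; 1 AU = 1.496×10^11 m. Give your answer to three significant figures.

Energy balance gives S = 4σT⁴/(1−α) = 1046 W m⁻².
S = L/(4πd²) → d = √(L/4πS) = √(1.88×10^27/(4π·1046)) = 3.781×10^11 m = 2.528 AU.

2.53 AU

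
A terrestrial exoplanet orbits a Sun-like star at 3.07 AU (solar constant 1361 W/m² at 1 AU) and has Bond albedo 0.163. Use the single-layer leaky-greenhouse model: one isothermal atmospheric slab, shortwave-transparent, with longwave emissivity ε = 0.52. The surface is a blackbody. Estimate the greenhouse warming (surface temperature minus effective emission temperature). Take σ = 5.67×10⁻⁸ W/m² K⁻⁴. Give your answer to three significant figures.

11.9 K

By the inverse-square law, S = 1361/3.07² = 144.4 W/m².
Effective emission temperature (TOA balance): σT_e⁴ = S(1−α)/4 = 30.22 W/m² → T_e = 151.9 K.
The surface balance (absorbed SW + ε·downward IR = σT_s⁴) with T_a⁴ = T_s⁴/2 reduces to T_s = T_e·[2/(2−ε)]^¼ = 163.8 K.
The atmosphere warms the surface by 11.88 K.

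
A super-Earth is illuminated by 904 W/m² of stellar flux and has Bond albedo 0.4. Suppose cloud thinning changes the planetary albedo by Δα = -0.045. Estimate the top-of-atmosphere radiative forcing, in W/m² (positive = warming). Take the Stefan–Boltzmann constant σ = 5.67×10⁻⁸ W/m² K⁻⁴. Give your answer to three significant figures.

TOA radiative forcing: ΔF = −S·Δα/4 = −904.0·(-0.045)/4 = 10.17 W/m².

10.2 W/m²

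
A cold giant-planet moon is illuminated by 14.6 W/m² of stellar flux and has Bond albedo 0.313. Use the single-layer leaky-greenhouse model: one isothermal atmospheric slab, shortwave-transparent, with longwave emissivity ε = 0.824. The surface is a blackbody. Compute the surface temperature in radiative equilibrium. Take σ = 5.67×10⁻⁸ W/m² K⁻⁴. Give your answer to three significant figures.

93.1 K

Effective emission temperature (TOA balance): σT_e⁴ = S(1−α)/4 = 2.508 W/m² → T_e = 81.55 K.
The surface balance (absorbed SW + ε·downward IR = σT_s⁴) with T_a⁴ = T_s⁴/2 reduces to T_s = T_e·[2/(2−ε)]^¼ = 93.13 K.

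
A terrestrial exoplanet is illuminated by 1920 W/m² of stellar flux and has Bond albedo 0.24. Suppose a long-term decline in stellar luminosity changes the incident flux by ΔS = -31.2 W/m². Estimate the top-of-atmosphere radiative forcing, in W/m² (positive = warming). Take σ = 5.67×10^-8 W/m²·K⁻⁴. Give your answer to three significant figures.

-5.93 W/m²

TOA radiative forcing: ΔF = (1−α)ΔS/4 = 0.76·(-31.2)/4 = -5.928 W/m².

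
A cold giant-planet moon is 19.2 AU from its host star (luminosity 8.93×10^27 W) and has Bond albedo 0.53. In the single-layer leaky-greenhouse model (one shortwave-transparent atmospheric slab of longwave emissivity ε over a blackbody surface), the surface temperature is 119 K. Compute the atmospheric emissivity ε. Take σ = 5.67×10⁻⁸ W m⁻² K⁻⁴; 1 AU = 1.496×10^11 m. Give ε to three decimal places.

0.220

Orbital distance: d = 19.2 AU = 2.872×10^12 m.
S = L/(4πd²) = 86.13 W m⁻².
TOA balance gives T_e = 115.6 K.
Inverting T_s⁴ = 2T_e⁴/(2−ε): (T_e/T_s)⁴ = 0.8901, so ε = 2(1 − 0.8901) = 0.2198.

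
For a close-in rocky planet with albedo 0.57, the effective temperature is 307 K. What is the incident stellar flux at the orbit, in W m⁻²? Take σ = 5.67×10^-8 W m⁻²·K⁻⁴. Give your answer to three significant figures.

4690 W m⁻²

Invert the energy balance for S: S = 4σT⁴/(1−α).
σT⁴ = 5.67×10⁻⁸·(307)⁴ = 503.7 W m⁻².
S = 4·503.7/0.43 = 4685 W m⁻².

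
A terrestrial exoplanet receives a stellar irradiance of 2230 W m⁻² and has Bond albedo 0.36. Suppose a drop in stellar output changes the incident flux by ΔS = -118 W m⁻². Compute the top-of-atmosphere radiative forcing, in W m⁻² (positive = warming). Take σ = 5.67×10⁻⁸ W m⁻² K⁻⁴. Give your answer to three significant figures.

TOA radiative forcing: ΔF = (1−α)ΔS/4 = 0.64·(-118)/4 = -18.88 W m⁻².

-18.9 W m⁻²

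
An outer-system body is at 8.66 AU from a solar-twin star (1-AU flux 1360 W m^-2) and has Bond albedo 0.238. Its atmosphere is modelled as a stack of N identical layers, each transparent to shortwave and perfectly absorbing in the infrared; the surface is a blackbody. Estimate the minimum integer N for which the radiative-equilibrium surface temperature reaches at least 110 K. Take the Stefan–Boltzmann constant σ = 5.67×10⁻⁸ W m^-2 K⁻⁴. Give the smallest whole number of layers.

Irradiance scales as 1/d², so S = 1360 W m^-2 × (1/8.66)² = 18.13 W m^-2.
OLR = S(1−α)/4 = 3.455 W m^-2; the top layer radiates at T_e = 88.35 K.
T_s = (N+1)^(1/4)·T_e ≥ 110 K requires N+1 ≥ (T_s/T_e)⁴ = (110/88.35)⁴ = 2.403.
The minimum whole number is N = 2.

2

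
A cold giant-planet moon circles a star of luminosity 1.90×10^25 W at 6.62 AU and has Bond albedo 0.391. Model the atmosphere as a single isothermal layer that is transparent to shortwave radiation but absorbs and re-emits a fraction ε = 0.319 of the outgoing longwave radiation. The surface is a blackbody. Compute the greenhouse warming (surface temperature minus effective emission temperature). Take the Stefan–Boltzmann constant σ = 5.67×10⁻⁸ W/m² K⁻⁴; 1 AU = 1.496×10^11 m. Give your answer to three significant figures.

Orbital distance: d = 6.62 AU = 9.904×10^11 m.
Spreading L over a sphere of radius d: S = 1.90×10^25/(4π·9.90×10^11²) = 1.542 W/m².
The planet radiates to space at T_e = [S(1−α)/(4σ)]^(1/4) = 45.11 K.
The surface balance (absorbed SW + ε·downward IR = σT_s⁴) with T_a⁴ = T_s⁴/2 reduces to T_s = T_e·[2/(2−ε)]^¼ = 47.11 K.
T_s − T_e = 47.11 − 45.11 = 2.003 K.

2.00 kelvin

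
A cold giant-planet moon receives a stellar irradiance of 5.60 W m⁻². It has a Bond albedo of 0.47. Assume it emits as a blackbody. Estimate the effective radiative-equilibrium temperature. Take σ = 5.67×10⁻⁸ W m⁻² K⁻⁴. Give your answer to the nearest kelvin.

Absorbed flux (global mean): S(1−α)/4 = 5.600·0.53/4 = 0.7420 W m⁻².
In equilibrium σT⁴ equals this, so T = 60.15 K.

60 K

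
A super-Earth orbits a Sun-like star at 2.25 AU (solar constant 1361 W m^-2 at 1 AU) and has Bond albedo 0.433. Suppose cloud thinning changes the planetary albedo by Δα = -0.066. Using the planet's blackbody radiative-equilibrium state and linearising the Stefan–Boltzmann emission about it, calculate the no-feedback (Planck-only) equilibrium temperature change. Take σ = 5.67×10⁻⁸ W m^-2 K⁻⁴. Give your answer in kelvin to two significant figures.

4.7 K

Flux at the orbit: S = 1361/(2.25)² = 268.8 W m^-2.
Unperturbed T_e = [268.8·(1−0.433)/(4σ)]^¼ = 161.0 K.
TOA radiative forcing: ΔF = −S·Δα/4 = −268.8·(-0.066)/4 = 4.436 W m^-2.
The Planck feedback parameter is 4σT_e³ = 0.9467 W m^-2/K.
Hence the no-feedback warming is ΔF/(4σT_e³) = 4.69 K.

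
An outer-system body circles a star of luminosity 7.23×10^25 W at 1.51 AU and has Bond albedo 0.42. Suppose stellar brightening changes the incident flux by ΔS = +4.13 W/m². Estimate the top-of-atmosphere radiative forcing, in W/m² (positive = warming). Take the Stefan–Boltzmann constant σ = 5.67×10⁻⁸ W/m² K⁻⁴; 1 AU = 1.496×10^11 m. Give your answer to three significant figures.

d = 1.51 × 1.496×10^11 m = 2.259×10^11 m.
S = L/(4πd²) = 112.7 W/m².
TOA radiative forcing: ΔF = (1−α)ΔS/4 = 0.58·(+4.13)/4 = 0.5989 W/m².

0.599 W/m²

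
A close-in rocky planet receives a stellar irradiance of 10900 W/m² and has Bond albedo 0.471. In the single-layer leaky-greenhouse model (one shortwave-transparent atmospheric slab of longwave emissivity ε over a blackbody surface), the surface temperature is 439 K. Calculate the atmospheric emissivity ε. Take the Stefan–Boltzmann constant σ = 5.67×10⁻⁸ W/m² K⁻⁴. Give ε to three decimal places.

Effective temperature: T_e = [S(1−α)/(4σ)]^(1/4) = 399.3 K.
T_s⁴ = T_e⁴·2/(2−ε) → ε = 2 − 2(T_e/T_s)⁴ = 2 − 2·(399.3/439)⁴ = 0.6310.

0.631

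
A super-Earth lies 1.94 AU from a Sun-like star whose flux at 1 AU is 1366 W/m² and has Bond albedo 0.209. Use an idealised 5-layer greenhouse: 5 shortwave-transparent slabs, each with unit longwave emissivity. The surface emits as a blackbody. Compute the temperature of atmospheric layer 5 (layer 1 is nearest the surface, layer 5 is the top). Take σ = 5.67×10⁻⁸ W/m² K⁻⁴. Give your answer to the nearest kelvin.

189 K

By the inverse-square law, S = 1366/1.94² = 363.0 W/m².
Top-of-atmosphere balance: σT_e⁴ = S(1−α)/4 = 71.77 W/m² → T_e = 188.6 K.
The net upward flux σT_e⁴ is constant between every pair of levels, so T_k⁴ = (N+1−k)T_e⁴.
T_5 = (1)^(1/4)·188.6 = 188.6 K.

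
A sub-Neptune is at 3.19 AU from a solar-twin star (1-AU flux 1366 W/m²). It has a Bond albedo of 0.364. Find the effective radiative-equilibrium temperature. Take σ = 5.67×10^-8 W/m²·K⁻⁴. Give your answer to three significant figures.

Flux at the orbit: S = 1366/(3.19)² = 134.2 W/m².
Absorbed flux (global mean): S(1−α)/4 = 134.2·0.636/4 = 21.34 W/m².
In equilibrium σT⁴ equals this, so T = 139.3 K.

139 K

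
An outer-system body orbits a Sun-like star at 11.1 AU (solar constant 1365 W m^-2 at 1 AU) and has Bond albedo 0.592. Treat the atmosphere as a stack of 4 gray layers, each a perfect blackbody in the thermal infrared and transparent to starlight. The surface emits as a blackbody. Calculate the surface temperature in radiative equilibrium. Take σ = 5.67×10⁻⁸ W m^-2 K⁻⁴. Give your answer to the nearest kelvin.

100 K

By the inverse-square law, S = 1365/11.1² = 11.08 W m^-2.
Top-of-atmosphere balance: σT_e⁴ = S(1−α)/4 = 1.130 W m^-2 → T_e = 66.82 K.
Layer-by-layer balance gives σT_s⁴ = (N+1)σT_e⁴, so T_s = 5^¼·66.82 = 99.91 K.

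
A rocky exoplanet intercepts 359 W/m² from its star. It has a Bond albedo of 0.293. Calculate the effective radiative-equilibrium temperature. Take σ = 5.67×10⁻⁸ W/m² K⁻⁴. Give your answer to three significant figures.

The planet absorbs (1−α)S over its disc πR² and re-emits over 4πR², so the mean absorbed flux is (1−0.293)·359.0/4 = 63.45 W/m².
Set σT⁴ = 63.45 → T = (63.45/σ)^(1/4) = 182.9 K.

183 kelvin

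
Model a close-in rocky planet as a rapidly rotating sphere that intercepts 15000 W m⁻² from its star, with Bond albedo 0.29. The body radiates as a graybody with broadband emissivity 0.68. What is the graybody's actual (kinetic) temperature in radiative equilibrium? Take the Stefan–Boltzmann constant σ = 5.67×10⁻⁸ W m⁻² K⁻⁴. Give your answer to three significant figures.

Absorbed flux (global mean): S(1−α)/4 = 15000·0.71/4 = 2662 W m⁻².
Radiative balance εσT⁴ = 2662 gives T = [2662/(0.68·σ)]^(1/4) = 512.6 K.

513 K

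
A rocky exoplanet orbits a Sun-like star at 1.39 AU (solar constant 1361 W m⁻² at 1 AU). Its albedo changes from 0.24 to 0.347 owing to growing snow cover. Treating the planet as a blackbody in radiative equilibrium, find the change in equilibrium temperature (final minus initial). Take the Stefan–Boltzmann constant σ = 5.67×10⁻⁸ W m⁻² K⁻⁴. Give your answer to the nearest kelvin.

Flux at the orbit: S = 1361/(1.39)² = 704.4 W m⁻².
Before: T₁ = [704.4·0.76/(4σ)]^(1/4) = 220.4 K.
With α = 0.347, T₂ = 212.2 K.
Change: 212.2 − 220.4 = -8.205 K.

-8 K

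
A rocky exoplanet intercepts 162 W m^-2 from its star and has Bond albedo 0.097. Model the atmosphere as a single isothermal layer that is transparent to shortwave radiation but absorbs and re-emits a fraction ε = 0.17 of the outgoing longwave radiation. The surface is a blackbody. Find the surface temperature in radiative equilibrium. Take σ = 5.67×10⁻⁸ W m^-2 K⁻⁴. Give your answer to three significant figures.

163 K

Effective emission temperature (TOA balance): σT_e⁴ = S(1−α)/4 = 36.57 W m^-2 → T_e = 159.4 K.
Surface balance with a leaky layer gives σT_s⁴ = σT_e⁴·2/(2−ε), so T_s = T_e·[2/(2−0.17)]^(1/4) = 162.9 K.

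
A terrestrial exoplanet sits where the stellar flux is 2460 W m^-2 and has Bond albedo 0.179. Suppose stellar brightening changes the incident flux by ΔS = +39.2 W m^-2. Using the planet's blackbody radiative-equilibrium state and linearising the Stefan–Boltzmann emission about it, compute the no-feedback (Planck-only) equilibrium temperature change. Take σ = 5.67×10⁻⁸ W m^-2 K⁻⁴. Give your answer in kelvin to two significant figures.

1.2 K

Reference equilibrium: T_e = [S(1−α)/(4σ)]^(1/4) = 307.2 K.
ΔF = Δ[S(1−α)]/4 = (1−0.179)·+39.2/4 = 8.046 W m^-2.
Linearising σT⁴ gives d(σT⁴)/dT = 4σT_e³ = 6.575 W m^-2 per K.
Hence the no-feedback warming is ΔF/(4σT_e³) = 1.22 K.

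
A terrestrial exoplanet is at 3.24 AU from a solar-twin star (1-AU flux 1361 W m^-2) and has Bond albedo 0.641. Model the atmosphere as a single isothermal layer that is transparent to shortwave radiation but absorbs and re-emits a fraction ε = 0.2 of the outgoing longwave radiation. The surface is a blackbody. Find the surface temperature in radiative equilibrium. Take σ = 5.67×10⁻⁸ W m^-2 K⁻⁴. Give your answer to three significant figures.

123 K

Flux at the orbit: S = 1361/(3.24)² = 129.6 W m^-2.
At the top of the atmosphere, σT_e⁴ = S(1−α)/4 = 11.64 W m^-2, giving T_e = 119.7 K.
Surface balance with a leaky layer gives σT_s⁴ = σT_e⁴·2/(2−ε), so T_s = T_e·[2/(2−0.2)]^(1/4) = 122.9 K.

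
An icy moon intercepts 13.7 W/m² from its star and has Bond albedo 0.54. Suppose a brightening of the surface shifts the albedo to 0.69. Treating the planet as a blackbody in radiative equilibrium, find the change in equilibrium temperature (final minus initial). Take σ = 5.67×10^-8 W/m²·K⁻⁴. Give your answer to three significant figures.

-6.82 K

Before: T₁ = [13.70·0.46/(4σ)]^(1/4) = 72.60 K.
With α = 0.69, T₂ = 65.78 K.
ΔT = T₂ − T₁ = -6.821 K.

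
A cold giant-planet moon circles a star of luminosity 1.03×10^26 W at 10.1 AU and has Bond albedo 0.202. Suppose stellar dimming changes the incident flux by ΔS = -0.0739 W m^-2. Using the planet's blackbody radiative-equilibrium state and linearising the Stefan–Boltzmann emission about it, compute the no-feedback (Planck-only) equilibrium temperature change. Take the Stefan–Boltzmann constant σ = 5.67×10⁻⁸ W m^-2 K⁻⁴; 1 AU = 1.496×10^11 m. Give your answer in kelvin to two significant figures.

-0.31 kelvin

d = 10.1 × 1.496×10^11 m = 1.511×10^12 m.
S = L/(4πd²) = 3.590 W m^-2.
The baseline emission temperature is T_e = 59.62 K.
Only a fraction (1−α) is absorbed and it's spread over 4πR², so ΔF = (1−α)ΔS/4 = -0.01474 W m^-2.
Planck response: λ_P = 4σT_e³ = 4·5.67×10⁻⁸·(59.62)³ = 0.04806 W m^-2/K.
Hence the no-feedback warming is ΔF/(4σT_e³) = -0.307 K.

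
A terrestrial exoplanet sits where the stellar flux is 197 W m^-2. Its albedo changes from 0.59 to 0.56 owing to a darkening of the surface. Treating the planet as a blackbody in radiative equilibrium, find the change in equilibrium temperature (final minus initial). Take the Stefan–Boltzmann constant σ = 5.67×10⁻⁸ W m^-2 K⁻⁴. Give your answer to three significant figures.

2.45 K

Initial: T₁ = [S(1−0.59)/(4σ)]^(1/4) = 137.4 K.
After:  T₂ = [197.0·0.44/(4σ)]^(1/4) = 139.8 K.
ΔT = T₂ − T₁ = 2.447 K.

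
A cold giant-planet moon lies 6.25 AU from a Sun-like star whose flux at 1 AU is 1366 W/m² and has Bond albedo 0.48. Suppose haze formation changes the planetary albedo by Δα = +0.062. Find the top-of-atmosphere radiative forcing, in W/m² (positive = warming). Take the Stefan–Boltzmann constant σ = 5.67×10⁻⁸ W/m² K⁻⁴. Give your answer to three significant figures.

-0.542 W/m²

Irradiance scales as 1/d², so S = 1366 W/m² × (1/6.25)² = 34.97 W/m².
ΔF = −(S/4)Δα = −(34.97/4)×(+0.062) = -0.5420 W/m².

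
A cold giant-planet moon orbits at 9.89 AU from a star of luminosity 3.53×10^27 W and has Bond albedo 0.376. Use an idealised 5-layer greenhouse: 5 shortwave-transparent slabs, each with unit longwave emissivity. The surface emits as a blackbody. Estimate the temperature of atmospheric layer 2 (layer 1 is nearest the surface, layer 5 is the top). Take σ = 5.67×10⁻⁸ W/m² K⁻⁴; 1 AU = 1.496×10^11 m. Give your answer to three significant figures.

d = 9.89 × 1.496×10^11 m = 1.480×10^12 m.
S = L/(4πd²) = 128.3 W/m².
OLR = S(1−α)/4 = 20.02 W/m²; the top layer radiates at T_e = 137.1 K.
In the N-layer model, layer k (counted from the surface) has T_k = (N+1−k)^(1/4)·T_e.
With k = 2: T_2 = (5+1−2)^¼·137.1 K = 193.9 K.

194 kelvin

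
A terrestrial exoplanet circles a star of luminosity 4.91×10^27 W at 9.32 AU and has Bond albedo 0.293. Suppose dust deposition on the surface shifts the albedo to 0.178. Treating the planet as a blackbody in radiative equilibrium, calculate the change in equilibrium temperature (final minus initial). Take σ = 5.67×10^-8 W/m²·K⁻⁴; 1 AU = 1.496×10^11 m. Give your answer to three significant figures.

Orbital distance: d = 9.32 AU = 1.394×10^12 m.
Spreading L over a sphere of radius d: S = 4.91×10^27/(4π·1.39×10^12²) = 201.0 W/m².
Before: T₁ = [201.0·0.707/(4σ)]^(1/4) = 158.2 K.
After:  T₂ = [201.0·0.822/(4σ)]^(1/4) = 164.3 K.
Change: 164.3 − 158.2 = 6.075 K.

6.07 kelvin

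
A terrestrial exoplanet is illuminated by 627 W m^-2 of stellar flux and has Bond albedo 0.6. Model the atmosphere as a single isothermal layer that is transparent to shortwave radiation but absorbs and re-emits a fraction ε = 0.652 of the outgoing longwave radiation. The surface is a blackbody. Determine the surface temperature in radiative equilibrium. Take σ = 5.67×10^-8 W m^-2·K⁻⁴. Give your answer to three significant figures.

201 kelvin

The planet radiates to space at T_e = [S(1−α)/(4σ)]^(1/4) = 182.4 K.
The surface balance (absorbed SW + ε·downward IR = σT_s⁴) with T_a⁴ = T_s⁴/2 reduces to T_s = T_e·[2/(2−ε)]^¼ = 201.3 K.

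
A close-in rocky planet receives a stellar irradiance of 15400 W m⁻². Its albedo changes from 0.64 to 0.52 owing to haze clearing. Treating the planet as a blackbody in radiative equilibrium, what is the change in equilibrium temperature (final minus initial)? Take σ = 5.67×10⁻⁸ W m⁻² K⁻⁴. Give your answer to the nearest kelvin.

Before: T₁ = [15400·0.36/(4σ)]^(1/4) = 395.4 K.
With α = 0.52, T₂ = 424.9 K.
Change: 424.9 − 395.4 = 29.49 K.

29 K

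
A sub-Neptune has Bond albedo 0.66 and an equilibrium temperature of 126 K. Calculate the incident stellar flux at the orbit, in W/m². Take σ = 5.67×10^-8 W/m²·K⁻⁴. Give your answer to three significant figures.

From S(1−α)/4 = σT⁴: S = 4σT⁴/(1−α).
σT⁴ = 5.67×10⁻⁸·(126)⁴ = 14.29 W/m².
So S = 4×14.29/(1−0.66) = 168.1 W/m².

168 W/m²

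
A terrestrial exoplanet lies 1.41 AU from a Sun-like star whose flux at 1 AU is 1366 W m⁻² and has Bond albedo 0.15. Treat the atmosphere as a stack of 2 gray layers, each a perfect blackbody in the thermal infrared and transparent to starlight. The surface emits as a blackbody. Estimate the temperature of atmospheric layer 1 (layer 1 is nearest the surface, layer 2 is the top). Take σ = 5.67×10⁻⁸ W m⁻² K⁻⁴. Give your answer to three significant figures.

268 K

Irradiance scales as 1/d², so S = 1366 W m⁻² × (1/1.41)² = 687.1 W m⁻².
Top-of-atmosphere balance: σT_e⁴ = S(1−α)/4 = 146.0 W m⁻² → T_e = 225.3 K.
In the N-layer model, layer k (counted from the surface) has T_k = (N+1−k)^(1/4)·T_e.
With k = 1: T_1 = (2+1−1)^¼·225.3 K = 267.9 K.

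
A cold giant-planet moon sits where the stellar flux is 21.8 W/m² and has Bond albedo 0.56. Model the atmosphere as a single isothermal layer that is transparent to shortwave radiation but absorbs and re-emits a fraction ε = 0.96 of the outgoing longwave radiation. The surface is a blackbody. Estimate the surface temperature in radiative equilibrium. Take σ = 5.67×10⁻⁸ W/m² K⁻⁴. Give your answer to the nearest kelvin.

95 kelvin

At the top of the atmosphere, σT_e⁴ = S(1−α)/4 = 2.398 W/m², giving T_e = 80.64 K.
The surface balance (absorbed SW + ε·downward IR = σT_s⁴) with T_a⁴ = T_s⁴/2 reduces to T_s = T_e·[2/(2−ε)]^¼ = 94.97 K.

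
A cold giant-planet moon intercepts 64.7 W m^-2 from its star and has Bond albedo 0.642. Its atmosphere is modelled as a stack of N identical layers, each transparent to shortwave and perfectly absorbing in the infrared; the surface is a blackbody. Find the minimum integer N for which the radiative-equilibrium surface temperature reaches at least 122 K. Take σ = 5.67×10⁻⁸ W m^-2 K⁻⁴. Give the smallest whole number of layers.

2

OLR = S(1−α)/4 = 5.791 W m^-2; the top layer radiates at T_e = 100.5 K.
Since T_s⁴ = (N+1)T_e⁴, we need N ≥ (T_s/T_e)⁴ − 1 = 1.169.
Rounding up, N = 2.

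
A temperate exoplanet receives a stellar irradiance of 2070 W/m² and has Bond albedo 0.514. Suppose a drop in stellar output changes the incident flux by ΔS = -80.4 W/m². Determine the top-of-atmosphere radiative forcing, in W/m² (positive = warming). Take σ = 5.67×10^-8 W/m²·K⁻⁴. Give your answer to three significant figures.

-9.77 W/m²

Only a fraction (1−α) is absorbed and it's spread over 4πR², so ΔF = (1−α)ΔS/4 = -9.769 W/m².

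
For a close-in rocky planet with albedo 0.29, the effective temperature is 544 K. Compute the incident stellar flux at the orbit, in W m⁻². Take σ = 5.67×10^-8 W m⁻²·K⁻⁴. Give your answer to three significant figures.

Invert the energy balance for S: S = 4σT⁴/(1−α).
The emitted flux is σT⁴ = 4966 W m⁻².
S = 4·4966/0.71 = 27980 W m⁻².

28000 W m⁻²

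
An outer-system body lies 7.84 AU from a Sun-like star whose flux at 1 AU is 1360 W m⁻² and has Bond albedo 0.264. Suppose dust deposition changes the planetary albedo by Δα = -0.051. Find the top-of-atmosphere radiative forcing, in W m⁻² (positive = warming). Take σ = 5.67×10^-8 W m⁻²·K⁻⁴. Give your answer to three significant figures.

Irradiance scales as 1/d², so S = 1360 W m⁻² × (1/7.84)² = 22.13 W m⁻².
TOA radiative forcing: ΔF = −S·Δα/4 = −22.13·(-0.051)/4 = 0.2821 W m⁻².

0.282 W m⁻²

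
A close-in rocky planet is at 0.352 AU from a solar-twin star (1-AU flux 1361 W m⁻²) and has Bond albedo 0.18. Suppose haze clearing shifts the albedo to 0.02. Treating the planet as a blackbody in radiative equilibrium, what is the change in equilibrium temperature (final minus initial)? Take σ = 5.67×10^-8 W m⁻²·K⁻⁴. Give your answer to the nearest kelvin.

Irradiance scales as 1/d², so S = 1361 W m⁻² × (1/0.352)² = 10980 W m⁻².
Initial: T₁ = [S(1−0.18)/(4σ)]^(1/4) = 446.4 K.
Final:   T₂ = [S(1−0.02)/(4σ)]^(1/4) = 466.8 K.
ΔT = T₂ − T₁ = 20.34 K.

20 K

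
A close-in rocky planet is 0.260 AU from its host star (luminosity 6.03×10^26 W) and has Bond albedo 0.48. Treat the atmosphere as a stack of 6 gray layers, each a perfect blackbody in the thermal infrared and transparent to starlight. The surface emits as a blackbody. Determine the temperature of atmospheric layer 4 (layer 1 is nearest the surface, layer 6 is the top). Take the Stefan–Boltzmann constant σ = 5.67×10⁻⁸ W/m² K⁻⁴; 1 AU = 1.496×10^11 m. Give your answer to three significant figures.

d = 0.260 × 1.496×10^11 m = 3.890×10^10 m.
S = L/(4πd²) = 31720 W/m².
Top-of-atmosphere balance: σT_e⁴ = S(1−α)/4 = 4123 W/m² → T_e = 519.3 K.
The net upward flux σT_e⁴ is constant between every pair of levels, so T_k⁴ = (N+1−k)T_e⁴.
With k = 4: T_4 = (6+1−4)^¼·519.3 K = 683.4 K.

683 K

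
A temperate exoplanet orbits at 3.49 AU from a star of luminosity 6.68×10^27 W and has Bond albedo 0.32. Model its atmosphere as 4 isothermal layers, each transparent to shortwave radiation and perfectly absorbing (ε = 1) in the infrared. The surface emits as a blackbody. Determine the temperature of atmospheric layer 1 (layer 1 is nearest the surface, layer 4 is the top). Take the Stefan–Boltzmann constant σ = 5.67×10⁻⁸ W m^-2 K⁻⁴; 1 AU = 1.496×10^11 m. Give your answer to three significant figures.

Orbital distance: d = 3.49 AU = 5.221×10^11 m.
Spreading L over a sphere of radius d: S = 6.68×10^27/(4π·5.22×10^11²) = 1950 W m^-2.
The effective emission temperature is T_e = [S(1−α)/(4σ)]^¼ = 276.5 K.
Each opaque layer satisfies 2T_j⁴ = T_{j−1}⁴ + T_{j+1}⁴, giving T_k⁴ = (N+1−k)T_e⁴.
T_1 = (4)^(1/4)·276.5 = 391.1 K.

391 K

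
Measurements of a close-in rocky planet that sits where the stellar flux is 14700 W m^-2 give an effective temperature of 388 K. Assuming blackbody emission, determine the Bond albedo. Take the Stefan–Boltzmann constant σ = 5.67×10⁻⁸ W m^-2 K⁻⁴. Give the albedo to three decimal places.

From σT⁴ = S(1−α)/4 we invert for α: 1−α = 4σT⁴/S.
σT⁴ = 1285 W m^-2, so 4σT⁴ = 5140 W m^-2.
1−α = 5140/14700 = 0.3497, so α = 0.6503.

0.650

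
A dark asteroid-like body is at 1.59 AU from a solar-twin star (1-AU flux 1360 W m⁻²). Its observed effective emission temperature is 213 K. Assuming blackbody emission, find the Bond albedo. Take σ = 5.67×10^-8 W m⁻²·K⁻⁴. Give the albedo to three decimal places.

By the inverse-square law, S = 1360/1.59² = 538.0 W m⁻².
Energy balance: S(1−α)/4 = σT⁴, so 1−α = 4σT⁴/S.
σT⁴ = 116.7 W m⁻², so 4σT⁴ = 466.8 W m⁻².
1−α = 466.8/538.0 = 0.8678, so α = 0.1322.

0.132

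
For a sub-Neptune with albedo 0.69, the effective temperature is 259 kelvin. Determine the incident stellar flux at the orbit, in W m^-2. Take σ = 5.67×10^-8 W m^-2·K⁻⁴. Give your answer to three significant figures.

From S(1−α)/4 = σT⁴: S = 4σT⁴/(1−α).
The emitted flux is σT⁴ = 255.1 W m^-2.
S = 4·255.1/0.31 = 3292 W m^-2.

3290 W m^-2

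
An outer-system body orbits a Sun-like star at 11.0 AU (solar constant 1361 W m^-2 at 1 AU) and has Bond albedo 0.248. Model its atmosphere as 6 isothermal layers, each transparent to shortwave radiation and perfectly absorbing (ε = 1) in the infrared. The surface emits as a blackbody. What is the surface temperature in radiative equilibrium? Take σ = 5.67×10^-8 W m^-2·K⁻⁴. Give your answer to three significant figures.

127 K

Flux at the orbit: S = 1361/(11.0)² = 11.25 W m^-2.
Top-of-atmosphere balance: σT_e⁴ = S(1−α)/4 = 2.115 W m^-2 → T_e = 78.15 K.
With N = 6 opaque layers, T_s = (N+1)^(1/4)·T_e = 7^(1/4)·78.15 = 127.1 K.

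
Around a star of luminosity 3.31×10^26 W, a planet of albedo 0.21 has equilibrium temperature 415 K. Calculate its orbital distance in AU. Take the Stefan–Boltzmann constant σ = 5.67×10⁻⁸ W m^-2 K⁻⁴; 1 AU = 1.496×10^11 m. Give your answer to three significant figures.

Energy balance gives S = 4σT⁴/(1−α) = 8515 W m^-2.
From L = 4πd²S, d = √(3.31×10^26/(4π·8515)) = 5.562×10^10 m = 0.3718 AU.

0.372 AU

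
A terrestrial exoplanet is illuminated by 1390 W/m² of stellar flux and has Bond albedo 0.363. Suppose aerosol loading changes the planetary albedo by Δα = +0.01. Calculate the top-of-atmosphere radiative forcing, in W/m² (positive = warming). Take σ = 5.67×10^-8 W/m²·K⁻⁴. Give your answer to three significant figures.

-3.48 W/m²

TOA radiative forcing: ΔF = −S·Δα/4 = −1390·(+0.01)/4 = -3.475 W/m².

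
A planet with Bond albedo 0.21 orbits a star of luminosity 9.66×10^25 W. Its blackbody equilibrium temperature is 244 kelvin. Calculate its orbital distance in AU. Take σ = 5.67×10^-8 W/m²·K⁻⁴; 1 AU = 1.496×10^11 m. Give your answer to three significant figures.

0.581 AU

Energy balance gives S = 4σT⁴/(1−α) = 1018 W/m².
Then d = [L/(4πS)]^(1/2) = 8.692×10^10 m, i.e. 0.5810 AU.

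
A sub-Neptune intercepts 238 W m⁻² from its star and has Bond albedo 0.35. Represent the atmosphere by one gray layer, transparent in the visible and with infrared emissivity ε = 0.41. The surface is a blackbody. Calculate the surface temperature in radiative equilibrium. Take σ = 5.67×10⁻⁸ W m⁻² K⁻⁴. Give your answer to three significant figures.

171 kelvin

Effective emission temperature (TOA balance): σT_e⁴ = S(1−α)/4 = 38.68 W m⁻² → T_e = 161.6 K.
The surface balance (absorbed SW + ε·downward IR = σT_s⁴) with T_a⁴ = T_s⁴/2 reduces to T_s = T_e·[2/(2−ε)]^¼ = 171.1 K.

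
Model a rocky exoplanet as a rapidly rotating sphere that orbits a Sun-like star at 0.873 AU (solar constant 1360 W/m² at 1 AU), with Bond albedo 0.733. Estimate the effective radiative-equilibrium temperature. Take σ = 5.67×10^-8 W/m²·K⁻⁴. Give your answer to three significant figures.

214 kelvin

Flux at the orbit: S = 1360/(0.873)² = 1784 W/m².
Averaging over the sphere, the absorbed flux is S(1−α)/4 = 119.1 W/m².
Set σT⁴ = 119.1 → T = (119.1/σ)^(1/4) = 214.1 K.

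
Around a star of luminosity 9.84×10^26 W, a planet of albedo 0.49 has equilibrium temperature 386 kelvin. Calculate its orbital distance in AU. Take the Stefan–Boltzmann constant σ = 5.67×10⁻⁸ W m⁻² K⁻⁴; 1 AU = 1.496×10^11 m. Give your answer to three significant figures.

0.595 AU

Energy balance gives S = 4σT⁴/(1−α) = 9872 W m⁻².
Then d = [L/(4πS)]^(1/2) = 8.906×10^10 m, i.e. 0.5953 AU.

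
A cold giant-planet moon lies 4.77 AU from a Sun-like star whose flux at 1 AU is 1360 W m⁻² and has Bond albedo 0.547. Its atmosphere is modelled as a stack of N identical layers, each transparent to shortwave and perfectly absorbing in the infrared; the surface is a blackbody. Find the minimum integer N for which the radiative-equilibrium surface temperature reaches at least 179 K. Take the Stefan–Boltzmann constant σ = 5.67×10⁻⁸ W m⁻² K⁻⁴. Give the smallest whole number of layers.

8

By the inverse-square law, S = 1360/4.77² = 59.77 W m⁻².
OLR = S(1−α)/4 = 6.769 W m⁻²; the top layer radiates at T_e = 104.5 K.
Since T_s⁴ = (N+1)T_e⁴, we need N ≥ (T_s/T_e)⁴ − 1 = 7.599.
So N ≥ 7.599; the smallest integer is N = 8.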